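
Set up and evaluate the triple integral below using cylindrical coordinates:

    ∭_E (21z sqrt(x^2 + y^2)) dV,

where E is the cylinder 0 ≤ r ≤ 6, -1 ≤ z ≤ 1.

In cylindrical coordinates, x = r cos(θ), y = r sin(θ), z = z, and dV = r dr dθ dz.

The integrand becomes 21r z, so

    ∭_E (21z sqrt(x^2 + y^2)) dV = ∫_{0}^{2π} ∫_{0}^{6} ∫_{-1}^{1} (21r z) · r dz dr dθ.

Inner (z): 0.
Middle (r from 0 to 6): 0.
Outer (θ): 0.

Therefore the triple integral equals 0.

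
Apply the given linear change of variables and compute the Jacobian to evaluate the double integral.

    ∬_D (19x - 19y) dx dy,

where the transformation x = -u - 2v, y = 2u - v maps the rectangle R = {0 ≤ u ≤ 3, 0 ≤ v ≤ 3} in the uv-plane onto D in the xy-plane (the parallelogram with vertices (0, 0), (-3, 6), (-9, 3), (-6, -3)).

Compute the Jacobian determinant of (x, y) with respect to (u, v):

    ∂(x,y)/∂(u,v) = | -1  -2 | = (-1)(-1) - (-2)(2) = 5.
                   | 2  -1 |

Its absolute value is |J| = 5 (the area scaling factor).

Substituting x = -u - 2v, y = 2u - v into the integrand,

    19x - 19y → -57u - 19v,

so the integral becomes

    ∬_R (-57u - 19v) · |J| du dv = ∫_0^3 ∫_0^3 (-285u - 95v) dv du.

Inner (v): -855u - 855/2.
Outer (u): -5130.

Therefore ∬_D (19x - 19y) dx dy = -5130.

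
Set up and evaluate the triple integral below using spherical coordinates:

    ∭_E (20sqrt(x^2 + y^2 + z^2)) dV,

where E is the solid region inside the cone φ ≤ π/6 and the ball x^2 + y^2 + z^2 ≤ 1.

In spherical coordinates, x = ρ sin(φ) cos(θ), y = ρ sin(φ) sin(θ), z = ρ cos(φ), and dV = ρ^2 sin(φ) dρ dφ dθ.

The integrand becomes 20ρ, so

    ∭_E (20sqrt(x^2 + y^2 + z^2)) dV = ∫_{0}^{2π} ∫_{0}^{π/6} ∫_{0}^{1} (20ρ) · ρ^2 sin(φ) dρ dφ dθ.

Inner (ρ): 5sin(φ).
Middle (φ): 5 - 5sqrt(3)/2.
Outer (θ): 5π (2 - sqrt(3)).

Therefore the triple integral equals 5π (2 - sqrt(3)).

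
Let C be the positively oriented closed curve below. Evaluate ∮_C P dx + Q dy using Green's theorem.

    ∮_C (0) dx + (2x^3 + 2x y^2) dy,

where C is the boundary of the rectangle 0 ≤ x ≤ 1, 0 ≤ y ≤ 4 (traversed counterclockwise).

Green's theorem converts the closed line integral into a double integral over the enclosed region D:

    ∮_C P dx + Q dy = ∬_D (∂Q/∂x - ∂P/∂y) dA.

Here P = 0, Q = 2x^3 + 2x y^2, so

    ∂Q/∂x = 6x^2 + 2y^2,    ∂P/∂y = 0,
    ∂Q/∂x - ∂P/∂y = 6x^2 + 2y^2.

D is the region 0 ≤ x ≤ 1, 0 ≤ y ≤ 4. Evaluating the double integral:

    ∬_D (6x^2 + 2y^2) dA = ∫_0^{1} ∫_0^{4} (6x^2 + 2y^2) dy dx.

Inner (y from 0 to 4): 24x^2 + 128/3.
Outer (x from 0 to 1): 152/3.

Therefore ∮_C P dx + Q dy = 152/3.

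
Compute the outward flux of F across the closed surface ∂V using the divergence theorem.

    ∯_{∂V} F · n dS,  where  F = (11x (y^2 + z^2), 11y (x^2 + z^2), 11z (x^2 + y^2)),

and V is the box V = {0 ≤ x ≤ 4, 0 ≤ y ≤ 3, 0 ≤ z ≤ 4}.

By the divergence theorem,

    ∯_{∂V} F · n dS = ∭_V (∇ · F) dV.

Compute the divergence:
    ∇ · F = ∂F_x/∂x + ∂F_y/∂y + ∂F_z/∂z = 11y^2 + 11z^2 + 11x^2 + 11z^2 + 11x^2 + 11y^2 = 22x^2 + 22y^2 + 22z^2.

V is a rectangular box, so dV = dx dy dz with 0 ≤ x ≤ 4, 0 ≤ y ≤ 3, 0 ≤ z ≤ 4.

Integrate (22x^2 + 22y^2 + 22z^2) over V as an iterated integral:

    ∭_V (∇·F) dV = ∫_0^{4} ∫_0^{3} ∫_0^{4} (22x^2 + 22y^2 + 22z^2) dz dy dx.

Inner (z from 0 to 4): 88x^2 + 88y^2 + 1408/3.
Middle (y from 0 to 3): 264x^2 + 2200.
Outer (x from 0 to 4): 14432.

Therefore ∯_{∂V} F · n dS = 14432.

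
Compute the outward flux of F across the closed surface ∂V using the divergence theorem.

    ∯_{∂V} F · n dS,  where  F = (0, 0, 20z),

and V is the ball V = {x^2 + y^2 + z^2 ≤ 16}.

By the divergence theorem,

    ∯_{∂V} F · n dS = ∭_V (∇ · F) dV.

Compute the divergence:
    ∇ · F = ∂F_x/∂x + ∂F_y/∂y + ∂F_z/∂z = 0 + 0 + 20 = 20.

In spherical coordinates, x = ρ sin(φ) cos(θ), y = ρ sin(φ) sin(θ), z = ρ cos(φ), dV = ρ^2 sin(φ) dρ dφ dθ, with 0 ≤ ρ ≤ 4, 0 ≤ φ ≤ π, 0 ≤ θ ≤ 2π.

The integrand, after substitution and multiplying by the volume element, becomes (20) · ρ^2 sin(φ), so

    ∭_V (∇·F) dV = ∫_0^{2π} ∫_0^{π} ∫_0^{4} (20) · ρ^2 sin(φ) dρ dφ dθ.

Inner (ρ from 0 to 4): 1280sin(φ)/3.
Middle (φ from 0 to π): 2560/3.
Outer (θ from 0 to 2π): 5120π/3.

Therefore ∯_{∂V} F · n dS = 5120π/3.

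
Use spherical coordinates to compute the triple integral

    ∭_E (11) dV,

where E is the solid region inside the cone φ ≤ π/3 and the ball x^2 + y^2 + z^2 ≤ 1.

In spherical coordinates, x = ρ sin(φ) cos(θ), y = ρ sin(φ) sin(θ), z = ρ cos(φ), and dV = ρ^2 sin(φ) dρ dφ dθ.

The integrand becomes 11, so

    ∭_E (11) dV = ∫_{0}^{2π} ∫_{0}^{π/3} ∫_{0}^{1} (11) · ρ^2 sin(φ) dρ dφ dθ.

Inner (ρ): 11sin(φ)/3.
Middle (φ): 11/6.
Outer (θ): 11π/3.

Therefore the triple integral equals 11π/3.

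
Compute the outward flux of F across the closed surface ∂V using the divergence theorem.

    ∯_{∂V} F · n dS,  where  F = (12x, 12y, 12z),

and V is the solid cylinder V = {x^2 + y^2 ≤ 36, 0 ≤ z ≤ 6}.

By the divergence theorem,

    ∯_{∂V} F · n dS = ∭_V (∇ · F) dV.

Compute the divergence:
    ∇ · F = ∂F_x/∂x + ∂F_y/∂y + ∂F_z/∂z = 12 + 12 + 12 = 36.

In cylindrical coordinates, x = r cos(θ), y = r sin(θ), z = z, dV = r dr dθ dz, with 0 ≤ r ≤ 6, 0 ≤ θ ≤ 2π, 0 ≤ z ≤ 6.

The integrand, after substitution and multiplying by the volume element, becomes (36) · r, so

    ∭_V (∇·F) dV = ∫_0^{2π} ∫_0^{6} ∫_0^{6} (36) · r dz dr dθ.

Inner (z from 0 to 6): 216r.
Middle (r from 0 to 6): 3888.
Outer (θ from 0 to 2π): 7776π.

Therefore ∯_{∂V} F · n dS = 7776π.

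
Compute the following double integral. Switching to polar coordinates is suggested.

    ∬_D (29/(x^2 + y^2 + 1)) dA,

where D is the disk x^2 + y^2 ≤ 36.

The region D is 0 ≤ r ≤ 6, 0 ≤ θ ≤ 2π in polar coordinates, where x = r cos(θ), y = r sin(θ), and dA = r dr dθ.

Under the substitution, the integrand becomes 29/(r^2 + 1), so

    ∬_D (29/(x^2 + y^2 + 1)) dA = ∫_{0}^{2π} ∫_{0}^{6} (29/(r^2 + 1)) · r dr dθ.

Inner integral (in r): ∫_{0}^{6} (29/(r^2 + 1)) · r dr = 29log(37)/2.

Outer integral (in θ): ∫_{0}^{2π} (29log(37)/2) dθ = 29π log(37).

Therefore ∬_D (29/(x^2 + y^2 + 1)) dA = 29π log(37).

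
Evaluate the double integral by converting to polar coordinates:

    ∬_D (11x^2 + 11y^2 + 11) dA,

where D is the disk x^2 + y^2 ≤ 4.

The region D is 0 ≤ r ≤ 2, 0 ≤ θ ≤ 2π in polar coordinates, where x = r cos(θ), y = r sin(θ), and dA = r dr dθ.

Under the substitution, the integrand becomes 11r^2 + 11, so

    ∬_D (11x^2 + 11y^2 + 11) dA = ∫_{0}^{2π} ∫_{0}^{2} (11r^2 + 11) · r dr dθ.

Inner integral (in r): ∫_{0}^{2} (11r^2 + 11) · r dr = 66.

Outer integral (in θ): ∫_{0}^{2π} (66) dθ = 132π.

Therefore ∬_D (11x^2 + 11y^2 + 11) dA = 132π.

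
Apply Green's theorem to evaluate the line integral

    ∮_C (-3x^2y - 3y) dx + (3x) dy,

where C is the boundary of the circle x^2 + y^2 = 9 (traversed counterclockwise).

Green's theorem converts the closed line integral into a double integral over the enclosed region D:

    ∮_C P dx + Q dy = ∬_D (∂Q/∂x - ∂P/∂y) dA.

Here P = -3x^2y - 3y, Q = 3x, so

    ∂Q/∂x = 3,    ∂P/∂y = -3x^2 - 3,
    ∂Q/∂x - ∂P/∂y = 3x^2 + 6.

D is the region x^2 + y^2 ≤ 9. Evaluating the double integral:

In polar coordinates (x = r cos θ, y = r sin θ, dA = r dr dθ) the integrand becomes 3r^2cos(θ)^2 + 6, so

    ∬_D (3x^2 + 6) dA = ∫_0^{2π} ∫_0^{3} (3r^2cos(θ)^2 + 6) · r dr dθ.

Inner (r from 0 to 3): 243cos(θ)^2/4 + 27.
Outer (θ from 0 to 2π): 459π/4.

Therefore ∮_C P dx + Q dy = 459π/4.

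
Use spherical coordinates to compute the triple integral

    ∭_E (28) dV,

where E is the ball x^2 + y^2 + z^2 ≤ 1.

In spherical coordinates, x = ρ sin(φ) cos(θ), y = ρ sin(φ) sin(θ), z = ρ cos(φ), and dV = ρ^2 sin(φ) dρ dφ dθ.

The integrand becomes 28, so

    ∭_E (28) dV = ∫_{0}^{2π} ∫_{0}^{π} ∫_{0}^{1} (28) · ρ^2 sin(φ) dρ dφ dθ.

Inner (ρ): 28sin(φ)/3.
Middle (φ): 56/3.
Outer (θ): 112π/3.

Therefore the triple integral equals 112π/3.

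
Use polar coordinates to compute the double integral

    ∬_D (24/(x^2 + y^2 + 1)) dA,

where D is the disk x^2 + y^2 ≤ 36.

The region D is 0 ≤ r ≤ 6, 0 ≤ θ ≤ 2π in polar coordinates, where x = r cos(θ), y = r sin(θ), and dA = r dr dθ.

Under the substitution, the integrand becomes 24/(r^2 + 1), so

    ∬_D (24/(x^2 + y^2 + 1)) dA = ∫_{0}^{2π} ∫_{0}^{6} (24/(r^2 + 1)) · r dr dθ.

Inner integral (in r): ∫_{0}^{6} (24/(r^2 + 1)) · r dr = log(6582952005840035281).

Outer integral (in θ): ∫_{0}^{2π} (log(6582952005840035281)) dθ = 24π log(37).

Therefore ∬_D (24/(x^2 + y^2 + 1)) dA = 24π log(37).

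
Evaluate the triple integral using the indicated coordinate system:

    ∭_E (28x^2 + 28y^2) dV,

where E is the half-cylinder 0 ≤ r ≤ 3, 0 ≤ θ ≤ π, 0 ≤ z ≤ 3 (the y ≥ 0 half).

In cylindrical coordinates, x = r cos(θ), y = r sin(θ), z = z, and dV = r dr dθ dz.

The integrand becomes 28r^2, so

    ∭_E (28x^2 + 28y^2) dV = ∫_{0}^{π} ∫_{0}^{3} ∫_{0}^{3} (28r^2) · r dz dr dθ.

Inner (z): 84r^3.
Middle (r from 0 to 3): 1701.
Outer (θ): 1701π.

Therefore the triple integral equals 1701π.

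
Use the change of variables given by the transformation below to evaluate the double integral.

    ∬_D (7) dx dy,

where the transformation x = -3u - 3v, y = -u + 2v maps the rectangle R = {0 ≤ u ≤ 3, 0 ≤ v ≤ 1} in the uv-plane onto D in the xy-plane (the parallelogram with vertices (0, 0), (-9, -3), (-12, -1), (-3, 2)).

Compute the Jacobian determinant of (x, y) with respect to (u, v):

    ∂(x,y)/∂(u,v) = | -3  -3 | = (-3)(2) - (-3)(-1) = -9.
                   | -1  2 |

Its absolute value is |J| = 9 (the area scaling factor).

Substituting x = -3u - 3v, y = -u + 2v into the integrand,

    7 → 7,

so the integral becomes

    ∬_R (7) · |J| du dv = ∫_0^3 ∫_0^1 (63) dv du.

Inner (v): 63.
Outer (u): 189.

Therefore ∬_D (7) dx dy = 189.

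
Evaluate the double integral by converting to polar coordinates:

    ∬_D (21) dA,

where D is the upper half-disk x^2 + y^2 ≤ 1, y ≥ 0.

The region D is 0 ≤ r ≤ 1, 0 ≤ θ ≤ π in polar coordinates, where x = r cos(θ), y = r sin(θ), and dA = r dr dθ.

Under the substitution, the integrand becomes 21, so

    ∬_D (21) dA = ∫_{0}^{π} ∫_{0}^{1} (21) · r dr dθ.

Inner integral (in r): ∫_{0}^{1} (21) · r dr = 21/2.

Outer integral (in θ): ∫_{0}^{π} (21/2) dθ = 21π/2.

Therefore ∬_D (21) dA = 21π/2.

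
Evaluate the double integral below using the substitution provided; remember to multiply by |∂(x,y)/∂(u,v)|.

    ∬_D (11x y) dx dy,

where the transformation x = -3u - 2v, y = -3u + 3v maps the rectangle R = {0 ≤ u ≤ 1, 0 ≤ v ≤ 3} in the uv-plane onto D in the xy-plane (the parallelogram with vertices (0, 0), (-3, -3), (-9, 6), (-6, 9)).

Compute the Jacobian determinant of (x, y) with respect to (u, v):

    ∂(x,y)/∂(u,v) = | -3  -2 | = (-3)(3) - (-2)(-3) = -15.
                   | -3  3 |

Its absolute value is |J| = 15 (the area scaling factor).

Substituting x = -3u - 2v, y = -3u + 3v into the integrand,

    11x y → 99u^2 - 33u v - 66v^2,

so the integral becomes

    ∬_R (99u^2 - 33u v - 66v^2) · |J| du dv = ∫_0^1 ∫_0^3 (1485u^2 - 495u v - 990v^2) dv du.

Inner (v): 4455u^2 - 4455u/2 - 8910.
Outer (u): -34155/4.

Therefore ∬_D (11x y) dx dy = -34155/4.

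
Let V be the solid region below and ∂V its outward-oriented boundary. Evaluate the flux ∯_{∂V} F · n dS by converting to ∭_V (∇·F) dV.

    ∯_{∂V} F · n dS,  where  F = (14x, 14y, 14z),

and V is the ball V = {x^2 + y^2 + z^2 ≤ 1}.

By the divergence theorem,

    ∯_{∂V} F · n dS = ∭_V (∇ · F) dV.

Compute the divergence:
    ∇ · F = ∂F_x/∂x + ∂F_y/∂y + ∂F_z/∂z = 14 + 14 + 14 = 42.

In spherical coordinates, x = ρ sin(φ) cos(θ), y = ρ sin(φ) sin(θ), z = ρ cos(φ), dV = ρ^2 sin(φ) dρ dφ dθ, with 0 ≤ ρ ≤ 1, 0 ≤ φ ≤ π, 0 ≤ θ ≤ 2π.

The integrand, after substitution and multiplying by the volume element, becomes (42) · ρ^2 sin(φ), so

    ∭_V (∇·F) dV = ∫_0^{2π} ∫_0^{π} ∫_0^{1} (42) · ρ^2 sin(φ) dρ dφ dθ.

Inner (ρ from 0 to 1): 14sin(φ).
Middle (φ from 0 to π): 28.
Outer (θ from 0 to 2π): 56π.

Therefore ∯_{∂V} F · n dS = 56π.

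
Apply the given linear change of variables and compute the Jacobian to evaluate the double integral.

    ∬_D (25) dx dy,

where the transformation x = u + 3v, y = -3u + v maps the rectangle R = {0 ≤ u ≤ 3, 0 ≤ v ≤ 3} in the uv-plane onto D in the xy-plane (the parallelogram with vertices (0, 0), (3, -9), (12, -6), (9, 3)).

Compute the Jacobian determinant of (x, y) with respect to (u, v):

    ∂(x,y)/∂(u,v) = | 1  3 | = (1)(1) - (3)(-3) = 10.
                   | -3  1 |

Its absolute value is |J| = 10 (the area scaling factor).

Substituting x = u + 3v, y = -3u + v into the integrand,

    25 → 25,

so the integral becomes

    ∬_R (25) · |J| du dv = ∫_0^3 ∫_0^3 (250) dv du.

Inner (v): 750.
Outer (u): 2250.

Therefore ∬_D (25) dx dy = 2250.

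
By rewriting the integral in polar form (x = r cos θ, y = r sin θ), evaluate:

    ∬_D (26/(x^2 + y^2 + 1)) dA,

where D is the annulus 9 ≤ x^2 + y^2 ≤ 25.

The region D is 3 ≤ r ≤ 5, 0 ≤ θ ≤ 2π in polar coordinates, where x = r cos(θ), y = r sin(θ), and dA = r dr dθ.

Under the substitution, the integrand becomes 26/(r^2 + 1), so

    ∬_D (26/(x^2 + y^2 + 1)) dA = ∫_{0}^{2π} ∫_{3}^{5} (26/(r^2 + 1)) · r dr dθ.

Inner integral (in r): ∫_{3}^{5} (26/(r^2 + 1)) · r dr = log(302875106592253/1220703125).

Outer integral (in θ): ∫_{0}^{2π} (log(302875106592253/1220703125)) dθ = log((302875106592253/1220703125)^(2π)).

Therefore ∬_D (26/(x^2 + y^2 + 1)) dA = log((302875106592253/1220703125)^(2π)).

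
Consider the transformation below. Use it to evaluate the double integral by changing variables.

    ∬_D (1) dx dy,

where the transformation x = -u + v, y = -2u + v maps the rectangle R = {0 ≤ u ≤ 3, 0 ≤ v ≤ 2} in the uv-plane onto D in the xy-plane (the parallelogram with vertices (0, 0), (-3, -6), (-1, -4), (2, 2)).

Compute the Jacobian determinant of (x, y) with respect to (u, v):

    ∂(x,y)/∂(u,v) = | -1  1 | = (-1)(1) - (1)(-2) = 1.
                   | -2  1 |

Its absolute value is |J| = 1 (the area scaling factor).

Substituting x = -u + v, y = -2u + v into the integrand,

    1 → 1,

so the integral becomes

    ∬_R (1) · |J| du dv = ∫_0^3 ∫_0^2 (1) dv du.

Inner (v): 2.
Outer (u): 6.

Therefore ∬_D (1) dx dy = 6.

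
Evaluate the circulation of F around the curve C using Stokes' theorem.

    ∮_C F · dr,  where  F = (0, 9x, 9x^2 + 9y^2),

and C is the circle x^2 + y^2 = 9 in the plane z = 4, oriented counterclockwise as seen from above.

Let S be the flat disk x^2 + y^2 ≤ 9 in the plane z = 4, with upward unit normal n̂ = ẑ. By Stokes' theorem,

    ∮_C F · dr = ∬_S (∇ × F) · n̂ dS = ∬_D (curl F)_z dA,

where D is the disk x^2 + y^2 ≤ 9.

Compute the curl of F = (0, 9x, 9x^2 + 9y^2):
    (∇ × F)_x = ∂F_z/∂y - ∂F_y/∂z = 18y,
    (∇ × F)_y = ∂F_x/∂z - ∂F_z/∂x = -18x,
    (∇ × F)_z = ∂F_y/∂x - ∂F_x/∂y = 9.

On z = 4, (curl F)_z = 9.

Convert to polar (x = r cos θ, y = r sin θ, dA = r dr dθ); the integrand becomes 9, so

    ∬_D (curl F)_z dA = ∫_0^{2π} ∫_0^{3} (9) · r dr dθ.

Inner (r from 0 to 3): 81/2.
Outer (θ from 0 to 2π): 81π.

Therefore ∮_C F · dr = 81π.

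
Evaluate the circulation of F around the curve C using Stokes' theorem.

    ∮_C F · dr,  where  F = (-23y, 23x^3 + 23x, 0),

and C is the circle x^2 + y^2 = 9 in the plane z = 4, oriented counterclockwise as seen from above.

Let S be the flat disk x^2 + y^2 ≤ 9 in the plane z = 4, with upward unit normal n̂ = ẑ. By Stokes' theorem,

    ∮_C F · dr = ∬_S (∇ × F) · n̂ dS = ∬_D (curl F)_z dA,

where D is the disk x^2 + y^2 ≤ 9.

Compute the curl of F = (-23y, 23x^3 + 23x, 0):
    (∇ × F)_x = ∂F_z/∂y - ∂F_y/∂z = 0,
    (∇ × F)_y = ∂F_x/∂z - ∂F_z/∂x = 0,
    (∇ × F)_z = ∂F_y/∂x - ∂F_x/∂y = 69x^2 + 46.

On z = 4, (curl F)_z = 69x^2 + 46.

Convert to polar (x = r cos θ, y = r sin θ, dA = r dr dθ); the integrand becomes 69r^2cos(θ)^2 + 46, so

    ∬_D (curl F)_z dA = ∫_0^{2π} ∫_0^{3} (69r^2cos(θ)^2 + 46) · r dr dθ.

Inner (r from 0 to 3): 5589cos(θ)^2/4 + 207.
Outer (θ from 0 to 2π): 7245π/4.

Therefore ∮_C F · dr = 7245π/4.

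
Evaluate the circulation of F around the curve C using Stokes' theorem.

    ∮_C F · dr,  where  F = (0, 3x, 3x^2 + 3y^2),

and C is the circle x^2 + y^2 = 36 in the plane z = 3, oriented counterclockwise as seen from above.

Let S be the flat disk x^2 + y^2 ≤ 36 in the plane z = 3, with upward unit normal n̂ = ẑ. By Stokes' theorem,

    ∮_C F · dr = ∬_S (∇ × F) · n̂ dS = ∬_D (curl F)_z dA,

where D is the disk x^2 + y^2 ≤ 36.

Compute the curl of F = (0, 3x, 3x^2 + 3y^2):
    (∇ × F)_x = ∂F_z/∂y - ∂F_y/∂z = 6y,
    (∇ × F)_y = ∂F_x/∂z - ∂F_z/∂x = -6x,
    (∇ × F)_z = ∂F_y/∂x - ∂F_x/∂y = 3.

On z = 3, (curl F)_z = 3.

Convert to polar (x = r cos θ, y = r sin θ, dA = r dr dθ); the integrand becomes 3, so

    ∬_D (curl F)_z dA = ∫_0^{2π} ∫_0^{6} (3) · r dr dθ.

Inner (r from 0 to 6): 54.
Outer (θ from 0 to 2π): 108π.

Therefore ∮_C F · dr = 108π.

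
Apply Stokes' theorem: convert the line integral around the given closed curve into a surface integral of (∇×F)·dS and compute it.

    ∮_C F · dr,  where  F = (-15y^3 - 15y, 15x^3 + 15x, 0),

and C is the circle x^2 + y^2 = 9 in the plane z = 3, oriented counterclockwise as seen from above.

Let S be the flat disk x^2 + y^2 ≤ 9 in the plane z = 3, with upward unit normal n̂ = ẑ. By Stokes' theorem,

    ∮_C F · dr = ∬_S (∇ × F) · n̂ dS = ∬_D (curl F)_z dA,

where D is the disk x^2 + y^2 ≤ 9.

Compute the curl of F = (-15y^3 - 15y, 15x^3 + 15x, 0):
    (∇ × F)_x = ∂F_z/∂y - ∂F_y/∂z = 0,
    (∇ × F)_y = ∂F_x/∂z - ∂F_z/∂x = 0,
    (∇ × F)_z = ∂F_y/∂x - ∂F_x/∂y = 45x^2 + 45y^2 + 30.

On z = 3, (curl F)_z = 45x^2 + 45y^2 + 30.

Convert to polar (x = r cos θ, y = r sin θ, dA = r dr dθ); the integrand becomes 45r^2 + 30, so

    ∬_D (curl F)_z dA = ∫_0^{2π} ∫_0^{3} (45r^2 + 30) · r dr dθ.

Inner (r from 0 to 3): 4185/4.
Outer (θ from 0 to 2π): 4185π/2.

Therefore ∮_C F · dr = 4185π/2.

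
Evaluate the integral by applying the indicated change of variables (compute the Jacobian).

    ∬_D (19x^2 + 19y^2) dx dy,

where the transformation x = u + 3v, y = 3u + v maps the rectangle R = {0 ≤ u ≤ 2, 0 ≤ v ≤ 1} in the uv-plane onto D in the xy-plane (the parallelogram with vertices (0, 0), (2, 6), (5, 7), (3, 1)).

Compute the Jacobian determinant of (x, y) with respect to (u, v):

    ∂(x,y)/∂(u,v) = | 1  3 | = (1)(1) - (3)(3) = -8.
                   | 3  1 |

Its absolute value is |J| = 8 (the area scaling factor).

Substituting x = u + 3v, y = 3u + v into the integrand,

    19x^2 + 19y^2 → 190u^2 + 228u v + 190v^2,

so the integral becomes

    ∬_R (190u^2 + 228u v + 190v^2) · |J| du dv = ∫_0^2 ∫_0^1 (1520u^2 + 1824u v + 1520v^2) dv du.

Inner (v): 1520u^2 + 912u + 1520/3.
Outer (u): 20672/3.

Therefore ∬_D (19x^2 + 19y^2) dx dy = 20672/3.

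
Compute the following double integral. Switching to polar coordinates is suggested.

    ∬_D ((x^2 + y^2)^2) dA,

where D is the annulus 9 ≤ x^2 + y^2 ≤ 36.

The region D is 3 ≤ r ≤ 6, 0 ≤ θ ≤ 2π in polar coordinates, where x = r cos(θ), y = r sin(θ), and dA = r dr dθ.

Under the substitution, the integrand becomes r^4, so

    ∬_D ((x^2 + y^2)^2) dA = ∫_{0}^{2π} ∫_{3}^{6} (r^4) · r dr dθ.

Inner integral (in r): ∫_{3}^{6} (r^4) · r dr = 15309/2.

Outer integral (in θ): ∫_{0}^{2π} (15309/2) dθ = 15309π.

Therefore ∬_D ((x^2 + y^2)^2) dA = 15309π.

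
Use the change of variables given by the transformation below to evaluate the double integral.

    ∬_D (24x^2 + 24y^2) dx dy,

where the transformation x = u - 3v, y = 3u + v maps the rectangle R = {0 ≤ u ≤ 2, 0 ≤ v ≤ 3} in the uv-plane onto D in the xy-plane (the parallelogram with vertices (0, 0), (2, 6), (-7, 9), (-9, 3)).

Compute the Jacobian determinant of (x, y) with respect to (u, v):

    ∂(x,y)/∂(u,v) = | 1  -3 | = (1)(1) - (-3)(3) = 10.
                   | 3  1 |

Its absolute value is |J| = 10 (the area scaling factor).

Substituting x = u - 3v, y = 3u + v into the integrand,

    24x^2 + 24y^2 → 240u^2 + 240v^2,

so the integral becomes

    ∬_R (240u^2 + 240v^2) · |J| du dv = ∫_0^2 ∫_0^3 (2400u^2 + 2400v^2) dv du.

Inner (v): 7200u^2 + 21600.
Outer (u): 62400.

Therefore ∬_D (24x^2 + 24y^2) dx dy = 62400.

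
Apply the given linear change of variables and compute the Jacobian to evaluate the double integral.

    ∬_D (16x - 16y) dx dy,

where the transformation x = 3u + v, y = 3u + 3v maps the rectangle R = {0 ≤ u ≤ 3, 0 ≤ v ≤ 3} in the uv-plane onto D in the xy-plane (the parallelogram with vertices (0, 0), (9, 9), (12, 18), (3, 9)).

Compute the Jacobian determinant of (x, y) with respect to (u, v):

    ∂(x,y)/∂(u,v) = | 3  1 | = (3)(3) - (1)(3) = 6.
                   | 3  3 |

Its absolute value is |J| = 6 (the area scaling factor).

Substituting x = 3u + v, y = 3u + 3v into the integrand,

    16x - 16y → -32v,

so the integral becomes

    ∬_R (-32v) · |J| du dv = ∫_0^3 ∫_0^3 (-192v) dv du.

Inner (v): -864.
Outer (u): -2592.

Therefore ∬_D (16x - 16y) dx dy = -2592.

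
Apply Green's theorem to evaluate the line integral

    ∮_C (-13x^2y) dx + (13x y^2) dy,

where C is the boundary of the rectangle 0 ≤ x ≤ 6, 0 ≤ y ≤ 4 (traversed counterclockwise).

Green's theorem converts the closed line integral into a double integral over the enclosed region D:

    ∮_C P dx + Q dy = ∬_D (∂Q/∂x - ∂P/∂y) dA.

Here P = -13x^2y, Q = 13x y^2, so

    ∂Q/∂x = 13y^2,    ∂P/∂y = -13x^2,
    ∂Q/∂x - ∂P/∂y = 13x^2 + 13y^2.

D is the region 0 ≤ x ≤ 6, 0 ≤ y ≤ 4. Evaluating the double integral:

    ∬_D (13x^2 + 13y^2) dA = ∫_0^{6} ∫_0^{4} (13x^2 + 13y^2) dy dx.

Inner (y from 0 to 4): 52x^2 + 832/3.
Outer (x from 0 to 6): 5408.

Therefore ∮_C P dx + Q dy = 5408.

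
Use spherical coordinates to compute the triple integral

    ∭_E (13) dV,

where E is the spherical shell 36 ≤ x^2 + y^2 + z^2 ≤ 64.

In spherical coordinates, x = ρ sin(φ) cos(θ), y = ρ sin(φ) sin(θ), z = ρ cos(φ), and dV = ρ^2 sin(φ) dρ dφ dθ.

The integrand becomes 13, so

    ∭_E (13) dV = ∫_{0}^{2π} ∫_{0}^{π} ∫_{6}^{8} (13) · ρ^2 sin(φ) dρ dφ dθ.

Inner (ρ): 3848sin(φ)/3.
Middle (φ): 7696/3.
Outer (θ): 15392π/3.

Therefore the triple integral equals 15392π/3.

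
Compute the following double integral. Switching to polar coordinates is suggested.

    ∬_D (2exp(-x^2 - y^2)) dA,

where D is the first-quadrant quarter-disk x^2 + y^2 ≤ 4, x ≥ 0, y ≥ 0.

The region D is 0 ≤ r ≤ 2, 0 ≤ θ ≤ π/2 in polar coordinates, where x = r cos(θ), y = r sin(θ), and dA = r dr dθ.

Under the substitution, the integrand becomes 2exp(-r^2), so

    ∬_D (2exp(-x^2 - y^2)) dA = ∫_{0}^{π/2} ∫_{0}^{2} (2exp(-r^2)) · r dr dθ.

Inner integral (in r): ∫_{0}^{2} (2exp(-r^2)) · r dr = 1 - exp(-4).

Outer integral (in θ): ∫_{0}^{π/2} (1 - exp(-4)) dθ = -π exp(-4)/2 + π/2.

Therefore ∬_D (2exp(-x^2 - y^2)) dA = -π exp(-4)/2 + π/2.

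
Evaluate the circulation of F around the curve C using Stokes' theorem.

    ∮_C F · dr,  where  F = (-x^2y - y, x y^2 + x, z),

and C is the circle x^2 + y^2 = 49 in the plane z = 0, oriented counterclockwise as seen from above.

Let S be the flat disk x^2 + y^2 ≤ 49 in the plane z = 0, with upward unit normal n̂ = ẑ. By Stokes' theorem,

    ∮_C F · dr = ∬_S (∇ × F) · n̂ dS = ∬_D (curl F)_z dA,

where D is the disk x^2 + y^2 ≤ 49.

Compute the curl of F = (-x^2y - y, x y^2 + x, z):
    (∇ × F)_x = ∂F_z/∂y - ∂F_y/∂z = 0,
    (∇ × F)_y = ∂F_x/∂z - ∂F_z/∂x = 0,
    (∇ × F)_z = ∂F_y/∂x - ∂F_x/∂y = x^2 + y^2 + 2.

On z = 0, (curl F)_z = x^2 + y^2 + 2.

Convert to polar (x = r cos θ, y = r sin θ, dA = r dr dθ); the integrand becomes r^2 + 2, so

    ∬_D (curl F)_z dA = ∫_0^{2π} ∫_0^{7} (r^2 + 2) · r dr dθ.

Inner (r from 0 to 7): 2597/4.
Outer (θ from 0 to 2π): 2597π/2.

Therefore ∮_C F · dr = 2597π/2.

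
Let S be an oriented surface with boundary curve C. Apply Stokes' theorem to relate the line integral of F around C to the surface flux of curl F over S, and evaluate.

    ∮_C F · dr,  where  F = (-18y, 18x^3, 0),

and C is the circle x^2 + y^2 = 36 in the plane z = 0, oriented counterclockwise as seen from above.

Let S be the flat disk x^2 + y^2 ≤ 36 in the plane z = 0, with upward unit normal n̂ = ẑ. By Stokes' theorem,

    ∮_C F · dr = ∬_S (∇ × F) · n̂ dS = ∬_D (curl F)_z dA,

where D is the disk x^2 + y^2 ≤ 36.

Compute the curl of F = (-18y, 18x^3, 0):
    (∇ × F)_x = ∂F_z/∂y - ∂F_y/∂z = 0,
    (∇ × F)_y = ∂F_x/∂z - ∂F_z/∂x = 0,
    (∇ × F)_z = ∂F_y/∂x - ∂F_x/∂y = 54x^2 + 18.

On z = 0, (curl F)_z = 54x^2 + 18.

Convert to polar (x = r cos θ, y = r sin θ, dA = r dr dθ); the integrand becomes 54r^2cos(θ)^2 + 18, so

    ∬_D (curl F)_z dA = ∫_0^{2π} ∫_0^{6} (54r^2cos(θ)^2 + 18) · r dr dθ.

Inner (r from 0 to 6): 17496cos(θ)^2 + 324.
Outer (θ from 0 to 2π): 18144π.

Therefore ∮_C F · dr = 18144π.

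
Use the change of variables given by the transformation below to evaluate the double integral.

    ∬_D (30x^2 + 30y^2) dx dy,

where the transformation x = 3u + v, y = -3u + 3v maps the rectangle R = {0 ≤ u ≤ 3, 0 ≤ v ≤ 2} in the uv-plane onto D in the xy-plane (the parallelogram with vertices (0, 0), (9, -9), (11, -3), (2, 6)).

Compute the Jacobian determinant of (x, y) with respect to (u, v):

    ∂(x,y)/∂(u,v) = | 3  1 | = (3)(3) - (1)(-3) = 12.
                   | -3  3 |

Its absolute value is |J| = 12 (the area scaling factor).

Substituting x = 3u + v, y = -3u + 3v into the integrand,

    30x^2 + 30y^2 → 540u^2 - 360u v + 300v^2,

so the integral becomes

    ∬_R (540u^2 - 360u v + 300v^2) · |J| du dv = ∫_0^3 ∫_0^2 (6480u^2 - 4320u v + 3600v^2) dv du.

Inner (v): 12960u^2 - 8640u + 9600.
Outer (u): 106560.

Therefore ∬_D (30x^2 + 30y^2) dx dy = 106560.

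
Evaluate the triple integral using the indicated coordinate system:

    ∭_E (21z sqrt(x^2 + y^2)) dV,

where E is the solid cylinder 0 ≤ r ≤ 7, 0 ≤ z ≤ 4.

In cylindrical coordinates, x = r cos(θ), y = r sin(θ), z = z, and dV = r dr dθ dz.

The integrand becomes 21r z, so

    ∭_E (21z sqrt(x^2 + y^2)) dV = ∫_{0}^{2π} ∫_{0}^{7} ∫_{0}^{4} (21r z) · r dz dr dθ.

Inner (z): 168r^2.
Middle (r from 0 to 7): 19208.
Outer (θ): 38416π.

Therefore the triple integral equals 38416π.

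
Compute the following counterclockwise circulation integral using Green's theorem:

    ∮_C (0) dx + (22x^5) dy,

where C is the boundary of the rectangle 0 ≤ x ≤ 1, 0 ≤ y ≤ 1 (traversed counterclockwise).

Green's theorem converts the closed line integral into a double integral over the enclosed region D:

    ∮_C P dx + Q dy = ∬_D (∂Q/∂x - ∂P/∂y) dA.

Here P = 0, Q = 22x^5, so

    ∂Q/∂x = 110x^4,    ∂P/∂y = 0,
    ∂Q/∂x - ∂P/∂y = 110x^4.

D is the region 0 ≤ x ≤ 1, 0 ≤ y ≤ 1. Evaluating the double integral:

    ∬_D (110x^4) dA = ∫_0^{1} ∫_0^{1} (110x^4) dy dx.

Inner (y from 0 to 1): 110x^4.
Outer (x from 0 to 1): 22.

Therefore ∮_C P dx + Q dy = 22.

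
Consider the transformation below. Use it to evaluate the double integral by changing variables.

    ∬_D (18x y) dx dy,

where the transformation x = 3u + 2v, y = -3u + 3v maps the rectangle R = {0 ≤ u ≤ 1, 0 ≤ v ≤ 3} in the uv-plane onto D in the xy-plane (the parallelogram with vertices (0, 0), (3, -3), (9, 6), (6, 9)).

Compute the Jacobian determinant of (x, y) with respect to (u, v):

    ∂(x,y)/∂(u,v) = | 3  2 | = (3)(3) - (2)(-3) = 15.
                   | -3  3 |

Its absolute value is |J| = 15 (the area scaling factor).

Substituting x = 3u + 2v, y = -3u + 3v into the integrand,

    18x y → -162u^2 + 54u v + 108v^2,

so the integral becomes

    ∬_R (-162u^2 + 54u v + 108v^2) · |J| du dv = ∫_0^1 ∫_0^3 (-2430u^2 + 810u v + 1620v^2) dv du.

Inner (v): -7290u^2 + 3645u + 14580.
Outer (u): 27945/2.

Therefore ∬_D (18x y) dx dy = 27945/2.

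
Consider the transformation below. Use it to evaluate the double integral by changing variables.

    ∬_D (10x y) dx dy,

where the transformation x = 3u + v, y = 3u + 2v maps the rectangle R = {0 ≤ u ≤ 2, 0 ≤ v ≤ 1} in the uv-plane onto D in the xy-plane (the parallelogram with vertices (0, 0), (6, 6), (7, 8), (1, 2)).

Compute the Jacobian determinant of (x, y) with respect to (u, v):

    ∂(x,y)/∂(u,v) = | 3  1 | = (3)(2) - (1)(3) = 3.
                   | 3  2 |

Its absolute value is |J| = 3 (the area scaling factor).

Substituting x = 3u + v, y = 3u + 2v into the integrand,

    10x y → 90u^2 + 90u v + 20v^2,

so the integral becomes

    ∬_R (90u^2 + 90u v + 20v^2) · |J| du dv = ∫_0^2 ∫_0^1 (270u^2 + 270u v + 60v^2) dv du.

Inner (v): 270u^2 + 135u + 20.
Outer (u): 1030.

Therefore ∬_D (10x y) dx dy = 1030.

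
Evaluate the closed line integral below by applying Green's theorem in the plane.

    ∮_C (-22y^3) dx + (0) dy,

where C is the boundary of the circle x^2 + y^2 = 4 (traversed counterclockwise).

Green's theorem converts the closed line integral into a double integral over the enclosed region D:

    ∮_C P dx + Q dy = ∬_D (∂Q/∂x - ∂P/∂y) dA.

Here P = -22y^3, Q = 0, so

    ∂Q/∂x = 0,    ∂P/∂y = -66y^2,
    ∂Q/∂x - ∂P/∂y = 66y^2.

D is the region x^2 + y^2 ≤ 4. Evaluating the double integral:

In polar coordinates (x = r cos θ, y = r sin θ, dA = r dr dθ) the integrand becomes 66r^2sin(θ)^2, so

    ∬_D (66y^2) dA = ∫_0^{2π} ∫_0^{2} (66r^2sin(θ)^2) · r dr dθ.

Inner (r from 0 to 2): 264sin(θ)^2.
Outer (θ from 0 to 2π): 264π.

Therefore ∮_C P dx + Q dy = 264π.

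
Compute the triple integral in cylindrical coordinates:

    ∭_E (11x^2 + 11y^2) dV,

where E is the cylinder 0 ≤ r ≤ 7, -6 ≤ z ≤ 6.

In cylindrical coordinates, x = r cos(θ), y = r sin(θ), z = z, and dV = r dr dθ dz.

The integrand becomes 11r^2, so

    ∭_E (11x^2 + 11y^2) dV = ∫_{0}^{2π} ∫_{0}^{7} ∫_{-6}^{6} (11r^2) · r dz dr dθ.

Inner (z): 132r^3.
Middle (r from 0 to 7): 79233.
Outer (θ): 158466π.

Therefore the triple integral equals 158466π.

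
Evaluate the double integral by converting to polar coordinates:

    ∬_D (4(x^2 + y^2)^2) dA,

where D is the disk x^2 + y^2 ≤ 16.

The region D is 0 ≤ r ≤ 4, 0 ≤ θ ≤ 2π in polar coordinates, where x = r cos(θ), y = r sin(θ), and dA = r dr dθ.

Under the substitution, the integrand becomes 4r^4, so

    ∬_D (4(x^2 + y^2)^2) dA = ∫_{0}^{2π} ∫_{0}^{4} (4r^4) · r dr dθ.

Inner integral (in r): ∫_{0}^{4} (4r^4) · r dr = 8192/3.

Outer integral (in θ): ∫_{0}^{2π} (8192/3) dθ = 16384π/3.

Therefore ∬_D (4(x^2 + y^2)^2) dA = 16384π/3.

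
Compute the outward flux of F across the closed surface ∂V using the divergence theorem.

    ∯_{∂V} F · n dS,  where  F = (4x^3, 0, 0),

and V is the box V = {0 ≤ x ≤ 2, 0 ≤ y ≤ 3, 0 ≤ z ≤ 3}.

By the divergence theorem,

    ∯_{∂V} F · n dS = ∭_V (∇ · F) dV.

Compute the divergence:
    ∇ · F = ∂F_x/∂x + ∂F_y/∂y + ∂F_z/∂z = 12x^2 + 0 + 0 = 12x^2.

V is a rectangular box, so dV = dx dy dz with 0 ≤ x ≤ 2, 0 ≤ y ≤ 3, 0 ≤ z ≤ 3.

Integrate (12x^2) over V as an iterated integral:

    ∭_V (∇·F) dV = ∫_0^{2} ∫_0^{3} ∫_0^{3} (12x^2) dz dy dx.

Inner (z from 0 to 3): 36x^2.
Middle (y from 0 to 3): 108x^2.
Outer (x from 0 to 2): 288.

Therefore ∯_{∂V} F · n dS = 288.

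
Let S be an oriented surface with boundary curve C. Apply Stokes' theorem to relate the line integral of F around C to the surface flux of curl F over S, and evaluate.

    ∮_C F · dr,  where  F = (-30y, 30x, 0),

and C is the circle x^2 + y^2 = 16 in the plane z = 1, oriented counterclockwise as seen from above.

Let S be the flat disk x^2 + y^2 ≤ 16 in the plane z = 1, with upward unit normal n̂ = ẑ. By Stokes' theorem,

    ∮_C F · dr = ∬_S (∇ × F) · n̂ dS = ∬_D (curl F)_z dA,

where D is the disk x^2 + y^2 ≤ 16.

Compute the curl of F = (-30y, 30x, 0):
    (∇ × F)_x = ∂F_z/∂y - ∂F_y/∂z = 0,
    (∇ × F)_y = ∂F_x/∂z - ∂F_z/∂x = 0,
    (∇ × F)_z = ∂F_y/∂x - ∂F_x/∂y = 60.

On z = 1, (curl F)_z = 60.

Convert to polar (x = r cos θ, y = r sin θ, dA = r dr dθ); the integrand becomes 60, so

    ∬_D (curl F)_z dA = ∫_0^{2π} ∫_0^{4} (60) · r dr dθ.

Inner (r from 0 to 4): 480.
Outer (θ from 0 to 2π): 960π.

Therefore ∮_C F · dr = 960π.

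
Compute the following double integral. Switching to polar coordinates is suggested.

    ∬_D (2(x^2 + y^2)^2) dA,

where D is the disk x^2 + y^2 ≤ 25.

The region D is 0 ≤ r ≤ 5, 0 ≤ θ ≤ 2π in polar coordinates, where x = r cos(θ), y = r sin(θ), and dA = r dr dθ.

Under the substitution, the integrand becomes 2r^4, so

    ∬_D (2(x^2 + y^2)^2) dA = ∫_{0}^{2π} ∫_{0}^{5} (2r^4) · r dr dθ.

Inner integral (in r): ∫_{0}^{5} (2r^4) · r dr = 15625/3.

Outer integral (in θ): ∫_{0}^{2π} (15625/3) dθ = 31250π/3.

Therefore ∬_D (2(x^2 + y^2)^2) dA = 31250π/3.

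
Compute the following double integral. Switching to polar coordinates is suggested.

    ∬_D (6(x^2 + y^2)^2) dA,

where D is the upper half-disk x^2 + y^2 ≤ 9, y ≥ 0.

The region D is 0 ≤ r ≤ 3, 0 ≤ θ ≤ π in polar coordinates, where x = r cos(θ), y = r sin(θ), and dA = r dr dθ.

Under the substitution, the integrand becomes 6r^4, so

    ∬_D (6(x^2 + y^2)^2) dA = ∫_{0}^{π} ∫_{0}^{3} (6r^4) · r dr dθ.

Inner integral (in r): ∫_{0}^{3} (6r^4) · r dr = 729.

Outer integral (in θ): ∫_{0}^{π} (729) dθ = 729π.

Therefore ∬_D (6(x^2 + y^2)^2) dA = 729π.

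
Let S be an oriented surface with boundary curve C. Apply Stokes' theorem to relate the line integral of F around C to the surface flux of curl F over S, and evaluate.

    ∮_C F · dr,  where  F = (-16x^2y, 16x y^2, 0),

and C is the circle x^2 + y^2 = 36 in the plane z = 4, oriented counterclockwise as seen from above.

Let S be the flat disk x^2 + y^2 ≤ 36 in the plane z = 4, with upward unit normal n̂ = ẑ. By Stokes' theorem,

    ∮_C F · dr = ∬_S (∇ × F) · n̂ dS = ∬_D (curl F)_z dA,

where D is the disk x^2 + y^2 ≤ 36.

Compute the curl of F = (-16x^2y, 16x y^2, 0):
    (∇ × F)_x = ∂F_z/∂y - ∂F_y/∂z = 0,
    (∇ × F)_y = ∂F_x/∂z - ∂F_z/∂x = 0,
    (∇ × F)_z = ∂F_y/∂x - ∂F_x/∂y = 16x^2 + 16y^2.

On z = 4, (curl F)_z = 16x^2 + 16y^2.

Convert to polar (x = r cos θ, y = r sin θ, dA = r dr dθ); the integrand becomes 16r^2, so

    ∬_D (curl F)_z dA = ∫_0^{2π} ∫_0^{6} (16r^2) · r dr dθ.

Inner (r from 0 to 6): 5184.
Outer (θ from 0 to 2π): 10368π.

Therefore ∮_C F · dr = 10368π.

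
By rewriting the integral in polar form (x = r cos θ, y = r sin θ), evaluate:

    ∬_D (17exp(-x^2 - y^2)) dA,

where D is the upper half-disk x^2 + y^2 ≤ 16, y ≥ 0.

The region D is 0 ≤ r ≤ 4, 0 ≤ θ ≤ π in polar coordinates, where x = r cos(θ), y = r sin(θ), and dA = r dr dθ.

Under the substitution, the integrand becomes 17exp(-r^2), so

    ∬_D (17exp(-x^2 - y^2)) dA = ∫_{0}^{π} ∫_{0}^{4} (17exp(-r^2)) · r dr dθ.

Inner integral (in r): ∫_{0}^{4} (17exp(-r^2)) · r dr = 17/2 - 17exp(-16)/2.

Outer integral (in θ): ∫_{0}^{π} (17/2 - 17exp(-16)/2) dθ = -17π (1 - exp(16))exp(-16)/2.

Therefore ∬_D (17exp(-x^2 - y^2)) dA = -17π (1 - exp(16))exp(-16)/2.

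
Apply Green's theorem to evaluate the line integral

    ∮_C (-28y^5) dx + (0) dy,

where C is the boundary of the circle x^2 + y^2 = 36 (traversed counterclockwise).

Green's theorem converts the closed line integral into a double integral over the enclosed region D:

    ∮_C P dx + Q dy = ∬_D (∂Q/∂x - ∂P/∂y) dA.

Here P = -28y^5, Q = 0, so

    ∂Q/∂x = 0,    ∂P/∂y = -140y^4,
    ∂Q/∂x - ∂P/∂y = 140y^4.

D is the region x^2 + y^2 ≤ 36. Evaluating the double integral:

In polar coordinates (x = r cos θ, y = r sin θ, dA = r dr dθ) the integrand becomes 140r^4sin(θ)^4, so

    ∬_D (140y^4) dA = ∫_0^{2π} ∫_0^{6} (140r^4sin(θ)^4) · r dr dθ.

Inner (r from 0 to 6): 1088640sin(θ)^4.
Outer (θ from 0 to 2π): 816480π.

Therefore ∮_C P dx + Q dy = 816480π.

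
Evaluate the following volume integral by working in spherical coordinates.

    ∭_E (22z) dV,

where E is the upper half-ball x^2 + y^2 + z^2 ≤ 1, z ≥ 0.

In spherical coordinates, x = ρ sin(φ) cos(θ), y = ρ sin(φ) sin(θ), z = ρ cos(φ), and dV = ρ^2 sin(φ) dρ dφ dθ.

The integrand becomes 22ρ cos(φ), so

    ∭_E (22z) dV = ∫_{0}^{2π} ∫_{0}^{π/2} ∫_{0}^{1} (22ρ cos(φ)) · ρ^2 sin(φ) dρ dφ dθ.

Inner (ρ): 11sin(2φ)/4.
Middle (φ): 11/4.
Outer (θ): 11π/2.

Therefore the triple integral equals 11π/2.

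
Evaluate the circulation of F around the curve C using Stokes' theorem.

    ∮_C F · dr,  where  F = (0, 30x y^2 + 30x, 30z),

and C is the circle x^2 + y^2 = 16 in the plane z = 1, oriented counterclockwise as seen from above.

Let S be the flat disk x^2 + y^2 ≤ 16 in the plane z = 1, with upward unit normal n̂ = ẑ. By Stokes' theorem,

    ∮_C F · dr = ∬_S (∇ × F) · n̂ dS = ∬_D (curl F)_z dA,

where D is the disk x^2 + y^2 ≤ 16.

Compute the curl of F = (0, 30x y^2 + 30x, 30z):
    (∇ × F)_x = ∂F_z/∂y - ∂F_y/∂z = 0,
    (∇ × F)_y = ∂F_x/∂z - ∂F_z/∂x = 0,
    (∇ × F)_z = ∂F_y/∂x - ∂F_x/∂y = 30y^2 + 30.

On z = 1, (curl F)_z = 30y^2 + 30.

Convert to polar (x = r cos θ, y = r sin θ, dA = r dr dθ); the integrand becomes 30r^2sin(θ)^2 + 30, so

    ∬_D (curl F)_z dA = ∫_0^{2π} ∫_0^{4} (30r^2sin(θ)^2 + 30) · r dr dθ.

Inner (r from 0 to 4): 1920sin(θ)^2 + 240.
Outer (θ from 0 to 2π): 2400π.

Therefore ∮_C F · dr = 2400π.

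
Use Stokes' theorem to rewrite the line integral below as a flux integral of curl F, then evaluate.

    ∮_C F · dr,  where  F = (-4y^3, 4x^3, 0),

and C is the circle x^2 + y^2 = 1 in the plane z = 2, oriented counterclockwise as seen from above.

Let S be the flat disk x^2 + y^2 ≤ 1 in the plane z = 2, with upward unit normal n̂ = ẑ. By Stokes' theorem,

    ∮_C F · dr = ∬_S (∇ × F) · n̂ dS = ∬_D (curl F)_z dA,

where D is the disk x^2 + y^2 ≤ 1.

Compute the curl of F = (-4y^3, 4x^3, 0):
    (∇ × F)_x = ∂F_z/∂y - ∂F_y/∂z = 0,
    (∇ × F)_y = ∂F_x/∂z - ∂F_z/∂x = 0,
    (∇ × F)_z = ∂F_y/∂x - ∂F_x/∂y = 12x^2 + 12y^2.

On z = 2, (curl F)_z = 12x^2 + 12y^2.

Convert to polar (x = r cos θ, y = r sin θ, dA = r dr dθ); the integrand becomes 12r^2, so

    ∬_D (curl F)_z dA = ∫_0^{2π} ∫_0^{1} (12r^2) · r dr dθ.

Inner (r from 0 to 1): 3.
Outer (θ from 0 to 2π): 6π.

Therefore ∮_C F · dr = 6π.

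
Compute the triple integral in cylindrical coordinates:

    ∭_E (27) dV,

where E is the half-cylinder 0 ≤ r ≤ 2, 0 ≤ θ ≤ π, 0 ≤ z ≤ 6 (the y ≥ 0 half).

In cylindrical coordinates, x = r cos(θ), y = r sin(θ), z = z, and dV = r dr dθ dz.

The integrand becomes 27, so

    ∭_E (27) dV = ∫_{0}^{π} ∫_{0}^{2} ∫_{0}^{6} (27) · r dz dr dθ.

Inner (z): 162r.
Middle (r from 0 to 2): 324.
Outer (θ): 324π.

Therefore the triple integral equals 324π.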